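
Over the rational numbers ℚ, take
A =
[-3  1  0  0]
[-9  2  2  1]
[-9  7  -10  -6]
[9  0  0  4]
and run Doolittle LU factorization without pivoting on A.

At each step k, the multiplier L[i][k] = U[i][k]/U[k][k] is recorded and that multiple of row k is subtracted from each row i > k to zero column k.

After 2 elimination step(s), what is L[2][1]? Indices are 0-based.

L[2][1] = -4

Step 1: pivot at (0,0) is -3.
  row1 ← row1 − (3)·row0  ⇒  L[1][0]=3, U row1=(0, -1, 2, 1)
  row2 ← row2 − (3)·row0  ⇒  L[2][0]=3, U row2=(0, 4, -10, -6)
  row3 ← row3 − (-3)·row0  ⇒  L[3][0]=-3, U row3=(0, 3, 0, 4)
Step 2: pivot at (1,1) is -1.
  row2 ← row2 − (-4)·row1  ⇒  L[2][1]=-4, U row2=(0, 0, -2, -2)
  row3 ← row3 − (-3)·row1  ⇒  L[3][1]=-3, U row3=(0, 0, 6, 7)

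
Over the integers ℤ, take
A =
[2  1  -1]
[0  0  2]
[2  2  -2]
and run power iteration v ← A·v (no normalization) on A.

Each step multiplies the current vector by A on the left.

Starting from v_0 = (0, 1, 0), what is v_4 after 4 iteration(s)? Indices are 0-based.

v_4 = (-4, 24, -20)

v_0 = (0, 1, 0).
v_1 = A·v_0 = (1, 0, 2).
v_2 = A·v_1 = (0, 4, -2).
v_3 = A·v_2 = (6, -4, 12).
v_4 = A·v_3 = (-4, 24, -20).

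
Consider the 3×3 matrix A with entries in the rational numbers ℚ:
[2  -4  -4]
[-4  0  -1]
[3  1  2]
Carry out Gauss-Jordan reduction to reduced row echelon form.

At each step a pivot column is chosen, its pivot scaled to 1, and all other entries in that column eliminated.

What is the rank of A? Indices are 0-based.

rank = 3

[1] R0 /= 2  ⇒  (1, -2, -2)
     R1 -= -4·R0  ⇒  (0, -8, -9)
     R2 -= 3·R0  ⇒  (0, 7, 8)
[2] R1 /= -8  ⇒  (0, 1, 9/8)
     R0 -= -2·R1  ⇒  (1, 0, 1/4)
     R2 -= 7·R1  ⇒  (0, 0, 1/8)
[3] R2 /= 1/8  ⇒  (0, 0, 1)
     R0 -= 1/4·R2  ⇒  (1, 0, 0)
     R1 -= 9/8·R2  ⇒  (0, 1, 0)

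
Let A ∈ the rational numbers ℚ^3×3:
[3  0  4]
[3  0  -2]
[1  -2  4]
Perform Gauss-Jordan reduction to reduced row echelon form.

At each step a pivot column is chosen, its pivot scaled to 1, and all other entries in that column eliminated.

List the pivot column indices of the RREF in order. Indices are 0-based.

pivot(0,0)=3: scale R0 → (1, 0, 4/3)
  clear (1,0): R1 −= (3)R0 → (0, 0, -6)
  clear (2,0): R2 −= (1)R0 → (0, -2, 8/3)
pivot(1,1): swap R1↔R2
pivot(1,1)=-2: scale R1 → (0, 1, -4/3)
pivot(2,2)=-6: scale R2 → (0, 0, 1)
  clear (0,2): R0 −= (4/3)R2 → (1, 0, 0)
  clear (1,2): R1 −= (-4/3)R2 → (0, 1, 0)

pivot columns: 0, 1, 2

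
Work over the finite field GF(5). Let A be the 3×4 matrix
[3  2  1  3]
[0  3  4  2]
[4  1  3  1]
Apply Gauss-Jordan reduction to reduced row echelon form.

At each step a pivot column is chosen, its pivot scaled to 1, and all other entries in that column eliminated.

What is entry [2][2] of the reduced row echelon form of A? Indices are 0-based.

step 1: normalize row 0 (÷3) = (1, 4, 2, 1)
  row 2: subtract 4×row0 = (0, 0, 0, 2)
step 2: normalize row 1 (÷3) = (0, 1, 3, 4)
  row 0: subtract 4×row1 = (1, 0, 0, 0)
skip col 2 (zero from row 2)
step 3: normalize row 2 (÷2) = (0, 0, 0, 1)
  row 1: subtract 4×row2 = (0, 1, 3, 0)

M[2][2] = 0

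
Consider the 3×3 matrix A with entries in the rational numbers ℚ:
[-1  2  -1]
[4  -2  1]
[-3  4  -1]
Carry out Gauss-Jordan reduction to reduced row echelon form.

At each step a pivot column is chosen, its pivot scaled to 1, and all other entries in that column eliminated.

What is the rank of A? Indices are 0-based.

step 1: normalize row 0 (÷-1) = (1, -2, 1)
  row 1: subtract 4×row0 = (0, 6, -3)
  row 2: subtract -3×row0 = (0, -2, 2)
step 2: normalize row 1 (÷6) = (0, 1, -1/2)
  row 0: subtract -2×row1 = (1, 0, 0)
  row 2: subtract -2×row1 = (0, 0, 1)
step 3: normalize row 2 (÷1) = (0, 0, 1)
  row 1: subtract -1/2×row2 = (0, 1, 0)

rank = 3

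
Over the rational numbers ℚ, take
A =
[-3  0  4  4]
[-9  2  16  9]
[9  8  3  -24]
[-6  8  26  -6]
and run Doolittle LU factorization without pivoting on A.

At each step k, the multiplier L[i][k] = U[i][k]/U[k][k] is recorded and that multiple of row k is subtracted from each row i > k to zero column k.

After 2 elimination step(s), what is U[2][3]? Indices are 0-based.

U[2][3] = 0

Step 1: pivot at (0,0) is -3.
  row1 ← row1 − (3)·row0  ⇒  L[1][0]=3, U row1=(0, 2, 4, -3)
  row2 ← row2 − (-3)·row0  ⇒  L[2][0]=-3, U row2=(0, 8, 15, -12)
  row3 ← row3 − (2)·row0  ⇒  L[3][0]=2, U row3=(0, 8, 18, -14)
Step 2: pivot at (1,1) is 2.
  row2 ← row2 − (4)·row1  ⇒  L[2][1]=4, U row2=(0, 0, -1, 0)
  row3 ← row3 − (4)·row1  ⇒  L[3][1]=4, U row3=(0, 0, 2, -2)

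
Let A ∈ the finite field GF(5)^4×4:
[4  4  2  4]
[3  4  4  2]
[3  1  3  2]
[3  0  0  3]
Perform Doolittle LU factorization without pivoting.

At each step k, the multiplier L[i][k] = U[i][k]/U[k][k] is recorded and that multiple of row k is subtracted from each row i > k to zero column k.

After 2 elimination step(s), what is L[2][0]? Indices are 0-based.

L[2][0] = 2

[col 0] pivot 4
  R1 -= 2*R0 → (0, 1, 0, 4)  (L[1][0] := 2)
  R2 -= 2*R0 → (0, 3, 4, 4)  (L[2][0] := 2)
  R3 -= 2*R0 → (0, 2, 1, 0)  (L[3][0] := 2)
[col 1] pivot 1
  R2 -= 3*R1 → (0, 0, 4, 2)  (L[2][1] := 3)
  R3 -= 2*R1 → (0, 0, 1, 2)  (L[3][1] := 2)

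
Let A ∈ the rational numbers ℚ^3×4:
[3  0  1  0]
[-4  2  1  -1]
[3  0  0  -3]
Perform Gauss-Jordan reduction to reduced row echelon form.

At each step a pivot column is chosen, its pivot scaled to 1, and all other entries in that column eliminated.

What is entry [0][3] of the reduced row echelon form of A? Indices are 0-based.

M[0][3] = -1

step 1: normalize row 0 (÷3) = (1, 0, 1/3, 0)
  row 1: subtract -4×row0 = (0, 2, 7/3, -1)
  row 2: subtract 3×row0 = (0, 0, -1, -3)
step 2: normalize row 1 (÷2) = (0, 1, 7/6, -1/2)
step 3: normalize row 2 (÷-1) = (0, 0, 1, 3)
  row 0: subtract 1/3×row2 = (1, 0, 0, -1)
  row 1: subtract 7/6×row2 = (0, 1, 0, -4)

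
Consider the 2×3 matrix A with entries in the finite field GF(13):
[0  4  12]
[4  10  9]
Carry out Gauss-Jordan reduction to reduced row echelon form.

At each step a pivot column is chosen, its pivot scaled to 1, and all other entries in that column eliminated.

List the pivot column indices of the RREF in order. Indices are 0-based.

pivot columns: 0, 1

step 1: exchange rows 0,1
step 1: normalize row 0 (÷4) = (1, 9, 12)
step 2: normalize row 1 (÷4) = (0, 1, 3)
  row 0: subtract 9×row1 = (1, 0, 11)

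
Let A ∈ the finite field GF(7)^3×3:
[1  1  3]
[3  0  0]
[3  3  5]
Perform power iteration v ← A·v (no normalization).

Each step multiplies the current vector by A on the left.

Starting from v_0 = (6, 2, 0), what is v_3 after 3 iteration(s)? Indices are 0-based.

v_0 = (6, 2, 0).
v_1 = A·v_0 = (1, 4, 3).
v_2 = A·v_1 = (0, 3, 2).
v_3 = A·v_2 = (2, 0, 5).

v_3 = (2, 0, 5)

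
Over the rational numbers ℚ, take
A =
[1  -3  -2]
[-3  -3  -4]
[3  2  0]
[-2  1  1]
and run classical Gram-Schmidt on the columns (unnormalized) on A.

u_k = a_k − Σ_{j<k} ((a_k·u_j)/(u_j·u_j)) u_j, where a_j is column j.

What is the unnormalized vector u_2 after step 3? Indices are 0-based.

u_2 = (73/143, -17/11, -232/143, 20/143)

Step 1: u_0 = a_0 = (1, -3, 3, -2).
Step 2: u_1 = a_1 − (10/23)·u_0 = (-79/23, -39/23, 16/23, 43/23).
Step 3: u_2 = a_2 − (8/23)·u_0 − (119/143)·u_1 = (73/143, -17/11, -232/143, 20/143).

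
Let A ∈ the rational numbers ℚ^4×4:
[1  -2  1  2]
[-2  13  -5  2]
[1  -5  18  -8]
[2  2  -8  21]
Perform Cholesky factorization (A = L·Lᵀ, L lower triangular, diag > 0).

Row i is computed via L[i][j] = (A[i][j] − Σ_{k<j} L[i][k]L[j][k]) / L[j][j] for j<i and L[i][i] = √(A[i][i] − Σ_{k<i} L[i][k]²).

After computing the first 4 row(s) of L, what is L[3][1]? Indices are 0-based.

L[3][1] = 2

Step 1: L[0][0] = √(1) = 1.
  L[1][0] = (-2) / L[0][0] = -2.
Step 2: L[1][1] = √(9) = 3.
  L[2][0] = (1) / L[0][0] = 1.
  L[2][1] = (-3) / L[1][1] = -1.
Step 3: L[2][2] = √(16) = 4.
  L[3][0] = (2) / L[0][0] = 2.
  L[3][1] = (6) / L[1][1] = 2.
  L[3][2] = (-8) / L[2][2] = -2.
Step 4: L[3][3] = √(9) = 3.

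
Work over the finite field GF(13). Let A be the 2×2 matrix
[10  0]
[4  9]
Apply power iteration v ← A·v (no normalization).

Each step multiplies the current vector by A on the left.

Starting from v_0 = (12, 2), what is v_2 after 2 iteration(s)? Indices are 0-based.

v_2 = (4, 8)

v_0 = (12, 2).
v_1 = A·v_0 = (3, 1).
v_2 = A·v_1 = (4, 8).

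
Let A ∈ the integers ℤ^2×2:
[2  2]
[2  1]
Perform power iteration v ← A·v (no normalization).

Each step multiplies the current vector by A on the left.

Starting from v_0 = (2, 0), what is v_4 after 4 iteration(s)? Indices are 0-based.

v_0 = (2, 0).
v_1 = A·v_0 = (4, 4).
v_2 = A·v_1 = (16, 12).
v_3 = A·v_2 = (56, 44).
v_4 = A·v_3 = (200, 156).

v_4 = (200, 156)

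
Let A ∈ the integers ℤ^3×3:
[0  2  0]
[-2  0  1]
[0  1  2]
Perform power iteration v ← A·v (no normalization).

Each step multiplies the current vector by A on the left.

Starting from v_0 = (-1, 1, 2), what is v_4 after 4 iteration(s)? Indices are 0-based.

v_4 = (-4, 25, 56)

v_0 = (-1, 1, 2).
v_1 = A·v_0 = (2, 4, 5).
v_2 = A·v_1 = (8, 1, 14).
v_3 = A·v_2 = (2, -2, 29).
v_4 = A·v_3 = (-4, 25, 56).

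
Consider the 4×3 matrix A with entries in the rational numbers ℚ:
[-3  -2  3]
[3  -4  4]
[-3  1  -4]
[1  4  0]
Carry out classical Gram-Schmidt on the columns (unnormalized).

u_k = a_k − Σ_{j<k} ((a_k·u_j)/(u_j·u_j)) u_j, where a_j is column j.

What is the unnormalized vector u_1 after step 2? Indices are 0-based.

Step 1: u_0 = a_0 = (-3, 3, -3, 1).
Step 2: u_1 = a_1 − (-5/28)·u_0 = (-71/28, -97/28, 13/28, 117/28).

u_1 = (-71/28, -97/28, 13/28, 117/28)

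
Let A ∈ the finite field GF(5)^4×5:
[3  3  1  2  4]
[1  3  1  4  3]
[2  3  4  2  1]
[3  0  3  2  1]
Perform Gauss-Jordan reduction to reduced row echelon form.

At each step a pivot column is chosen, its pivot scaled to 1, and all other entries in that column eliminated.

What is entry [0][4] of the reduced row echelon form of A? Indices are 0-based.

[1] R0 /= 3  ⇒  (1, 1, 2, 4, 3)
     R1 -= 1·R0  ⇒  (0, 2, 4, 0, 0)
     R2 -= 2·R0  ⇒  (0, 1, 0, 4, 0)
     R3 -= 3·R0  ⇒  (0, 2, 2, 0, 2)
[2] R1 /= 2  ⇒  (0, 1, 2, 0, 0)
     R0 -= 1·R1  ⇒  (1, 0, 0, 4, 3)
     R2 -= 1·R1  ⇒  (0, 0, 3, 4, 0)
     R3 -= 2·R1  ⇒  (0, 0, 3, 0, 2)
[3] R2 /= 3  ⇒  (0, 0, 1, 3, 0)
     R1 -= 2·R2  ⇒  (0, 1, 0, 4, 0)
     R3 -= 3·R2  ⇒  (0, 0, 0, 1, 2)
[4] R3 /= 1  ⇒  (0, 0, 0, 1, 2)
     R0 -= 4·R3  ⇒  (1, 0, 0, 0, 0)
     R1 -= 4·R3  ⇒  (0, 1, 0, 0, 2)
     R2 -= 3·R3  ⇒  (0, 0, 1, 0, 4)

M[0][4] = 0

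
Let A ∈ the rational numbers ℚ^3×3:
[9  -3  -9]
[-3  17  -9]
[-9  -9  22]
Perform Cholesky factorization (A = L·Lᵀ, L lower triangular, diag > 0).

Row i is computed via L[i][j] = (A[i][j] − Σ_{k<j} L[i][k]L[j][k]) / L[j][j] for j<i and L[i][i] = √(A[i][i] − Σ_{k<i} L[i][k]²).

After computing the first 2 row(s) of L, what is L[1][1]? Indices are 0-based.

Step 1: L[0][0] = √(9) = 3.
  L[1][0] = (-3) / L[0][0] = -1.
Step 2: L[1][1] = √(16) = 4.

L[1][1] = 4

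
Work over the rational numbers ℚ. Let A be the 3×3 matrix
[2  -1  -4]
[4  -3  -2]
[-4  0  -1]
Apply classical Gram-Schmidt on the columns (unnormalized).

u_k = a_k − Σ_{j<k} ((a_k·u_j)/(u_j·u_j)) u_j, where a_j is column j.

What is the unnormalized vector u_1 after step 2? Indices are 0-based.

u_1 = (-2/9, -13/9, -14/9)

Step 1: u_0 = a_0 = (2, 4, -4).
Step 2: u_1 = a_1 − (-7/18)·u_0 = (-2/9, -13/9, -14/9).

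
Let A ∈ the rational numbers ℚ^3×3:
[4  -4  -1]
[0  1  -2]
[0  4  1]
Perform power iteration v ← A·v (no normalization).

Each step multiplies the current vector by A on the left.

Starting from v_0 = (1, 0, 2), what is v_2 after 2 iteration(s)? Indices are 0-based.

v_0 = (1, 0, 2).
v_1 = A·v_0 = (2, -4, 2).
v_2 = A·v_1 = (22, -8, -14).

v_2 = (22, -8, -14)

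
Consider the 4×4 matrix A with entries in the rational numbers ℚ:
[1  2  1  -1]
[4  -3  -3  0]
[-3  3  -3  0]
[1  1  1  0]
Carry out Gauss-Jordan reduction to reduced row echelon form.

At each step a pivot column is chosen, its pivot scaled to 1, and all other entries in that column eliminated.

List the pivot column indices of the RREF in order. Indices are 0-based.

pivot(0,0)=1: scale R0 → (1, 2, 1, -1)
  clear (1,0): R1 −= (4)R0 → (0, -11, -7, 4)
  clear (2,0): R2 −= (-3)R0 → (0, 9, 0, -3)
  clear (3,0): R3 −= (1)R0 → (0, -1, 0, 1)
pivot(1,1)=-11: scale R1 → (0, 1, 7/11, -4/11)
  clear (0,1): R0 −= (2)R1 → (1, 0, -3/11, -3/11)
  clear (2,1): R2 −= (9)R1 → (0, 0, -63/11, 3/11)
  clear (3,1): R3 −= (-1)R1 → (0, 0, 7/11, 7/11)
pivot(2,2)=-63/11: scale R2 → (0, 0, 1, -1/21)
  clear (0,2): R0 −= (-3/11)R2 → (1, 0, 0, -2/7)
  clear (1,2): R1 −= (7/11)R2 → (0, 1, 0, -1/3)
  clear (3,2): R3 −= (7/11)R2 → (0, 0, 0, 2/3)
pivot(3,3)=2/3: scale R3 → (0, 0, 0, 1)
  clear (0,3): R0 −= (-2/7)R3 → (1, 0, 0, 0)
  clear (1,3): R1 −= (-1/3)R3 → (0, 1, 0, 0)
  clear (2,3): R2 −= (-1/21)R3 → (0, 0, 1, 0)

pivot columns: 0, 1, 2, 3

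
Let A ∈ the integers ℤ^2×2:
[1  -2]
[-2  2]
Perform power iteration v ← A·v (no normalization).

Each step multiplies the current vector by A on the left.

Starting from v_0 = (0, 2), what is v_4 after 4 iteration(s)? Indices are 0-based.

v_0 = (0, 2).
v_1 = A·v_0 = (-4, 4).
v_2 = A·v_1 = (-12, 16).
v_3 = A·v_2 = (-44, 56).
v_4 = A·v_3 = (-156, 200).

v_4 = (-156, 200)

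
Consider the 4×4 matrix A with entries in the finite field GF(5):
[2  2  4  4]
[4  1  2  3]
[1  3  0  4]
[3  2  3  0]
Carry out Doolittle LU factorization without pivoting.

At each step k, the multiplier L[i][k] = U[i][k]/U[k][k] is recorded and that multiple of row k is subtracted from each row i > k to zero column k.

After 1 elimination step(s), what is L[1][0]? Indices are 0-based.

L[1][0] = 2

[col 0] pivot 2
  R1 -= 2*R0 → (0, 2, 4, 0)  (L[1][0] := 2)
  R2 -= 3*R0 → (0, 2, 3, 2)  (L[2][0] := 3)
  R3 -= 4*R0 → (0, 4, 2, 4)  (L[3][0] := 4)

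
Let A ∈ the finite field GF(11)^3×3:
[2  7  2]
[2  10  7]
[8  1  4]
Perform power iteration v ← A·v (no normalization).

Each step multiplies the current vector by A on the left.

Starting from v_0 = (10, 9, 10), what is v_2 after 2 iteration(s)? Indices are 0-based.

v_2 = (8, 5, 2)

v_0 = (10, 9, 10).
v_1 = A·v_0 = (4, 4, 8).
v_2 = A·v_1 = (8, 5, 2).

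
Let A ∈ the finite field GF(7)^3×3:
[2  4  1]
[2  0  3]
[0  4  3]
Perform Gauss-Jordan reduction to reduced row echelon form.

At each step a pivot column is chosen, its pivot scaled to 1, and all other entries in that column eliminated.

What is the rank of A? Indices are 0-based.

rank = 3

pivot(0,0)=2: scale R0 → (1, 2, 4)
  clear (1,0): R1 −= (2)R0 → (0, 3, 2)
pivot(1,1)=3: scale R1 → (0, 1, 3)
  clear (0,1): R0 −= (2)R1 → (1, 0, 5)
  clear (2,1): R2 −= (4)R1 → (0, 0, 5)
pivot(2,2)=5: scale R2 → (0, 0, 1)
  clear (0,2): R0 −= (5)R2 → (1, 0, 0)
  clear (1,2): R1 −= (3)R2 → (0, 1, 0)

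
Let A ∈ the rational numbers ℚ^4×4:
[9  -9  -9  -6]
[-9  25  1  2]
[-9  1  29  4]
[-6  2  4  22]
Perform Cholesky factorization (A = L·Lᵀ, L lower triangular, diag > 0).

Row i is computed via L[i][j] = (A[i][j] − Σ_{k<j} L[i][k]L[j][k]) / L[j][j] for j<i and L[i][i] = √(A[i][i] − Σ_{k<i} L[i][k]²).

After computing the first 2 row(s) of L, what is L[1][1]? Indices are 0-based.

Step 1: L[0][0] = √(9) = 3.
  L[1][0] = (-9) / L[0][0] = -3.
Step 2: L[1][1] = √(16) = 4.

L[1][1] = 4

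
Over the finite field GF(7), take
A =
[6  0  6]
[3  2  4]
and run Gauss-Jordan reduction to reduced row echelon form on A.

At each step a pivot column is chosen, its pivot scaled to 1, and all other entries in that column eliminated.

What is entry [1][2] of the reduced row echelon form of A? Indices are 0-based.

M[1][2] = 4

step 1: normalize row 0 (÷6) = (1, 0, 1)
  row 1: subtract 3×row0 = (0, 2, 1)
step 2: normalize row 1 (÷2) = (0, 1, 4)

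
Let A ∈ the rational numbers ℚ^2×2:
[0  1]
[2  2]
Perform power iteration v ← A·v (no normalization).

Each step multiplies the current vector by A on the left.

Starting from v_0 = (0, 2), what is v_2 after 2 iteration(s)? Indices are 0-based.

v_0 = (0, 2).
v_1 = A·v_0 = (2, 4).
v_2 = A·v_1 = (4, 12).

v_2 = (4, 12)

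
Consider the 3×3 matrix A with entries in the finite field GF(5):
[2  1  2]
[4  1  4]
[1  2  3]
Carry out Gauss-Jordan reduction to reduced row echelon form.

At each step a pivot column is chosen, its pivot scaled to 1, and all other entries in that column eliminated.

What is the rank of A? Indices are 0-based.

rank = 3

step 1: normalize row 0 (÷2) = (1, 3, 1)
  row 1: subtract 4×row0 = (0, 4, 0)
  row 2: subtract 1×row0 = (0, 4, 2)
step 2: normalize row 1 (÷4) = (0, 1, 0)
  row 0: subtract 3×row1 = (1, 0, 1)
  row 2: subtract 4×row1 = (0, 0, 2)
step 3: normalize row 2 (÷2) = (0, 0, 1)
  row 0: subtract 1×row2 = (1, 0, 0)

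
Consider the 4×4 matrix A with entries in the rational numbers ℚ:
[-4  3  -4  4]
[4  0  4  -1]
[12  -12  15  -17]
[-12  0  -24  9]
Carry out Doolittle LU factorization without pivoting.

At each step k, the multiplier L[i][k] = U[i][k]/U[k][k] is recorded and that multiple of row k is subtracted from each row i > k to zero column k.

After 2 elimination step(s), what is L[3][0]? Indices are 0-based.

L[3][0] = 3

k=0: U[0][0]=-4
  eliminate (1,0): mult=-1, new row 1: (0, 3, 0, 3); set L[1][0]=-1
  eliminate (2,0): mult=-3, new row 2: (0, -3, 3, -5); set L[2][0]=-3
  eliminate (3,0): mult=3, new row 3: (0, -9, -12, -3); set L[3][0]=3
k=1: U[1][1]=3
  eliminate (2,1): mult=-1, new row 2: (0, 0, 3, -2); set L[2][1]=-1
  eliminate (3,1): mult=-3, new row 3: (0, 0, -12, 6); set L[3][1]=-3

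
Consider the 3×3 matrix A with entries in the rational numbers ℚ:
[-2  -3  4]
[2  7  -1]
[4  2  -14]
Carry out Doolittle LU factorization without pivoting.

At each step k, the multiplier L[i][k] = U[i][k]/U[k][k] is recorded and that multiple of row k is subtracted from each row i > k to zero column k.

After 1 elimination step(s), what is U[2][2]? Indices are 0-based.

[col 0] pivot -2
  R1 -= -1*R0 → (0, 4, 3)  (L[1][0] := -1)
  R2 -= -2*R0 → (0, -4, -6)  (L[2][0] := -2)

U[2][2] = -6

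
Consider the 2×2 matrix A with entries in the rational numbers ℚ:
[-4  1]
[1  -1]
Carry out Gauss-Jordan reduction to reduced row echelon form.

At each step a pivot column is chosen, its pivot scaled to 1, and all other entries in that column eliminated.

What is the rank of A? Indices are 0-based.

rank = 2

[1] R0 /= -4  ⇒  (1, -1/4)
     R1 -= 1·R0  ⇒  (0, -3/4)
[2] R1 /= -3/4  ⇒  (0, 1)
     R0 -= -1/4·R1  ⇒  (1, 0)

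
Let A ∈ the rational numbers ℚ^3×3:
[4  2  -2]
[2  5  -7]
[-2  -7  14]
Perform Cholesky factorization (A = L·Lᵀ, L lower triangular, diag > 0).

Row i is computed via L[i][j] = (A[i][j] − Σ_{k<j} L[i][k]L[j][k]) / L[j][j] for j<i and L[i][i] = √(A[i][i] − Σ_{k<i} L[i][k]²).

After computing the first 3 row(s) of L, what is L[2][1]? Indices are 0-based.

L[2][1] = -3

Step 1: L[0][0] = √(4) = 2.
  L[1][0] = (2) / L[0][0] = 1.
Step 2: L[1][1] = √(4) = 2.
  L[2][0] = (-2) / L[0][0] = -1.
  L[2][1] = (-6) / L[1][1] = -3.
Step 3: L[2][2] = √(4) = 2.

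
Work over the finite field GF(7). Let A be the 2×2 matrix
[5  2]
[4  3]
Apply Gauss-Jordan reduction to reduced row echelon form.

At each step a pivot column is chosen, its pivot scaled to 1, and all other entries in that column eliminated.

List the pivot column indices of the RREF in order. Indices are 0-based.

pivot columns: 0

[1] R0 /= 5  ⇒  (1, 6)
     R1 -= 4·R0  ⇒  (0, 0)
column 1 empty below row 1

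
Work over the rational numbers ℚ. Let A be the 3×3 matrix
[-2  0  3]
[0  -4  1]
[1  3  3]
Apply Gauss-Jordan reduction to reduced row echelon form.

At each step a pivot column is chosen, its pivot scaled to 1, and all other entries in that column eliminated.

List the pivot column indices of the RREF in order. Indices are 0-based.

step 1: normalize row 0 (÷-2) = (1, 0, -3/2)
  row 2: subtract 1×row0 = (0, 3, 9/2)
step 2: normalize row 1 (÷-4) = (0, 1, -1/4)
  row 2: subtract 3×row1 = (0, 0, 21/4)
step 3: normalize row 2 (÷21/4) = (0, 0, 1)
  row 0: subtract -3/2×row2 = (1, 0, 0)
  row 1: subtract -1/4×row2 = (0, 1, 0)

pivot columns: 0, 1, 2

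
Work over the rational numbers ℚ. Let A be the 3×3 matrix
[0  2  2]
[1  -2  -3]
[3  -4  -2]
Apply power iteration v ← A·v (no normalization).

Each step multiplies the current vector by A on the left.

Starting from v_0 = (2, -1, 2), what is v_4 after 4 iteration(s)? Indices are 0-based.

v_0 = (2, -1, 2).
v_1 = A·v_0 = (2, -2, 6).
v_2 = A·v_1 = (8, -12, 2).
v_3 = A·v_2 = (-20, 26, 68).
v_4 = A·v_3 = (188, -276, -300).

v_4 = (188, -276, -300)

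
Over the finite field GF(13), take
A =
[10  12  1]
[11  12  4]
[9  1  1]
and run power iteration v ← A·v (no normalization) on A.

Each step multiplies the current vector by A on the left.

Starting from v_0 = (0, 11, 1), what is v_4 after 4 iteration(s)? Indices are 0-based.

v_4 = (6, 4, 2)

v_0 = (0, 11, 1).
v_1 = A·v_0 = (3, 6, 12).
v_2 = A·v_1 = (10, 10, 6).
v_3 = A·v_2 = (5, 7, 2).
v_4 = A·v_3 = (6, 4, 2).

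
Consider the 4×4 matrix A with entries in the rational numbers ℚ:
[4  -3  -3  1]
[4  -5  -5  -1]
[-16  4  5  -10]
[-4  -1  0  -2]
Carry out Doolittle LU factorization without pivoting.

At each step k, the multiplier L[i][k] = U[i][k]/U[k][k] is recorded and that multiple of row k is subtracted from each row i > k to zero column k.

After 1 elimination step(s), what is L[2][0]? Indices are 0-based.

Step 1: pivot at (0,0) is 4.
  row1 ← row1 − (1)·row0  ⇒  L[1][0]=1, U row1=(0, -2, -2, -2)
  row2 ← row2 − (-4)·row0  ⇒  L[2][0]=-4, U row2=(0, -8, -7, -6)
  row3 ← row3 − (-1)·row0  ⇒  L[3][0]=-1, U row3=(0, -4, -3, -1)

L[2][0] = -4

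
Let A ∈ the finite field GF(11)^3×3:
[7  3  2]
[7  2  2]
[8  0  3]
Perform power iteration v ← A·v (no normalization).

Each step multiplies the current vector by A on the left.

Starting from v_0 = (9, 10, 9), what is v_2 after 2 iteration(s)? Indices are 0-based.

v_2 = (2, 0, 8)

v_0 = (9, 10, 9).
v_1 = A·v_0 = (1, 2, 0).
v_2 = A·v_1 = (2, 0, 8).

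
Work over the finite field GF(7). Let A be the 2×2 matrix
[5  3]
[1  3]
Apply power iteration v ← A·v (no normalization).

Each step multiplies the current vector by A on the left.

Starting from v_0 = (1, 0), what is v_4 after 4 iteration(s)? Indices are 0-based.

v_0 = (1, 0).
v_1 = A·v_0 = (5, 1).
v_2 = A·v_1 = (0, 1).
v_3 = A·v_2 = (3, 3).
v_4 = A·v_3 = (3, 5).

v_4 = (3, 5)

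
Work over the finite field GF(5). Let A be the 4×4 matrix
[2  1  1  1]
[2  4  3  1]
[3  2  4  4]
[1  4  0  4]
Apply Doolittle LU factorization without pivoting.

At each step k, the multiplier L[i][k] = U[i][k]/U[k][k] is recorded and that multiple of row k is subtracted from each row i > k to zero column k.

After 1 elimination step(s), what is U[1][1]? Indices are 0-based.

k=0: U[0][0]=2
  eliminate (1,0): mult=1, new row 1: (0, 3, 2, 0); set L[1][0]=1
  eliminate (2,0): mult=4, new row 2: (0, 3, 0, 0); set L[2][0]=4
  eliminate (3,0): mult=3, new row 3: (0, 1, 2, 1); set L[3][0]=3

U[1][1] = 3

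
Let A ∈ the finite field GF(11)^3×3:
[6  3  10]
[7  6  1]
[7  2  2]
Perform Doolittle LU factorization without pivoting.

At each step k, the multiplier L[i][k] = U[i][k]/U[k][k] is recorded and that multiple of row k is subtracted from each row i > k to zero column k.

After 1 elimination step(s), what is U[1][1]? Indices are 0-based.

k=0: U[0][0]=6
  eliminate (1,0): mult=3, new row 1: (0, 8, 4); set L[1][0]=3
  eliminate (2,0): mult=3, new row 2: (0, 4, 5); set L[2][0]=3

U[1][1] = 8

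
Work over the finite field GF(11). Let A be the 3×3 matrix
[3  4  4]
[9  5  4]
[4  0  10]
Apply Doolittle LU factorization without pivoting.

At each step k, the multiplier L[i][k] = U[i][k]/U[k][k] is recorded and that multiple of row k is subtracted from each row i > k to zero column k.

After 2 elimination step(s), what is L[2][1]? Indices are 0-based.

L[2][1] = 6

Step 1: pivot at (0,0) is 3.
  row1 ← row1 − (3)·row0  ⇒  L[1][0]=3, U row1=(0, 4, 3)
  row2 ← row2 − (5)·row0  ⇒  L[2][0]=5, U row2=(0, 2, 1)
Step 2: pivot at (1,1) is 4.
  row2 ← row2 − (6)·row1  ⇒  L[2][1]=6, U row2=(0, 0, 5)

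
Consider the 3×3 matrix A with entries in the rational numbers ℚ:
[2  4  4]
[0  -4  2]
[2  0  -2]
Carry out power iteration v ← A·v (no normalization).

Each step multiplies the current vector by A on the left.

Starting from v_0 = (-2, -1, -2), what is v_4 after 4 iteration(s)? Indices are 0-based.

v_4 = (-640, 256, -384)

v_0 = (-2, -1, -2).
v_1 = A·v_0 = (-16, 0, 0).
v_2 = A·v_1 = (-32, 0, -32).
v_3 = A·v_2 = (-192, -64, 0).
v_4 = A·v_3 = (-640, 256, -384).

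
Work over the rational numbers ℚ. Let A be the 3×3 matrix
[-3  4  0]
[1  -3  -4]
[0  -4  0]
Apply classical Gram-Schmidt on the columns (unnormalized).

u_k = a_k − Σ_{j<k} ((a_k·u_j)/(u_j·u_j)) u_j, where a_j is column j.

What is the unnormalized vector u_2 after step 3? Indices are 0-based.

u_2 = (-192/185, -576/185, 48/37)

Step 1: u_0 = a_0 = (-3, 1, 0).
Step 2: u_1 = a_1 − (-3/2)·u_0 = (-1/2, -3/2, -4).
Step 3: u_2 = a_2 − (-2/5)·u_0 − (12/37)·u_1 = (-192/185, -576/185, 48/37).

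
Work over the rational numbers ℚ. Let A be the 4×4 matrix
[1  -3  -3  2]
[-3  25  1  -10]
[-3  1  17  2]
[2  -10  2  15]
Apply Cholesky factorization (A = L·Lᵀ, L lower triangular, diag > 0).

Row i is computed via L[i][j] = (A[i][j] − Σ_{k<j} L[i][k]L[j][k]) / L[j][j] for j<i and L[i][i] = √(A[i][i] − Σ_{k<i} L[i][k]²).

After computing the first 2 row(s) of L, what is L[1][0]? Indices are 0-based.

L[1][0] = -3

Step 1: L[0][0] = √(1) = 1.
  L[1][0] = (-3) / L[0][0] = -3.
Step 2: L[1][1] = √(16) = 4.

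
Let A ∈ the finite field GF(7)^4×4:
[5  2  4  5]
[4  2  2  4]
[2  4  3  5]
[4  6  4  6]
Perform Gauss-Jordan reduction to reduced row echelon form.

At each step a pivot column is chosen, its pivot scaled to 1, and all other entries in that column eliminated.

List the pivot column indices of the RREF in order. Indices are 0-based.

pivot columns: 0, 1, 2, 3

pivot(0,0)=5: scale R0 → (1, 6, 5, 1)
  clear (1,0): R1 −= (4)R0 → (0, 6, 3, 0)
  clear (2,0): R2 −= (2)R0 → (0, 6, 0, 3)
  clear (3,0): R3 −= (4)R0 → (0, 3, 5, 2)
pivot(1,1)=6: scale R1 → (0, 1, 4, 0)
  clear (0,1): R0 −= (6)R1 → (1, 0, 2, 1)
  clear (2,1): R2 −= (6)R1 → (0, 0, 4, 3)
  clear (3,1): R3 −= (3)R1 → (0, 0, 0, 2)
pivot(2,2)=4: scale R2 → (0, 0, 1, 6)
  clear (0,2): R0 −= (2)R2 → (1, 0, 0, 3)
  clear (1,2): R1 −= (4)R2 → (0, 1, 0, 4)
pivot(3,3)=2: scale R3 → (0, 0, 0, 1)
  clear (0,3): R0 −= (3)R3 → (1, 0, 0, 0)
  clear (1,3): R1 −= (4)R3 → (0, 1, 0, 0)
  clear (2,3): R2 −= (6)R3 → (0, 0, 1, 0)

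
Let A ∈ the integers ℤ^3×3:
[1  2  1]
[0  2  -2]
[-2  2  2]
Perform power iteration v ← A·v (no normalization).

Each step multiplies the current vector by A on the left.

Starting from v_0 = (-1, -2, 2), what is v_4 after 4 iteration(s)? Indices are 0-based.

v_0 = (-1, -2, 2).
v_1 = A·v_0 = (-3, -8, 2).
v_2 = A·v_1 = (-17, -20, -6).
v_3 = A·v_2 = (-63, -28, -18).
v_4 = A·v_3 = (-137, -20, 34).

v_4 = (-137, -20, 34)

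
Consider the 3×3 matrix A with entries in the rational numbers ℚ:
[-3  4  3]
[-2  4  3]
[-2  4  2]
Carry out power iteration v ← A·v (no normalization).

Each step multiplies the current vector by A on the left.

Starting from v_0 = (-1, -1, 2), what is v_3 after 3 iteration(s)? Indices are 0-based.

v_0 = (-1, -1, 2).
v_1 = A·v_0 = (5, 4, 2).
v_2 = A·v_1 = (7, 12, 10).
v_3 = A·v_2 = (57, 64, 54).

v_3 = (57, 64, 54)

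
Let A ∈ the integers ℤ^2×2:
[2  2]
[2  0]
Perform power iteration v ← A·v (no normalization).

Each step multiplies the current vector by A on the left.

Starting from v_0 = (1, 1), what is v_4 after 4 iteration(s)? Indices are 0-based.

v_4 = (128, 80)

v_0 = (1, 1).
v_1 = A·v_0 = (4, 2).
v_2 = A·v_1 = (12, 8).
v_3 = A·v_2 = (40, 24).
v_4 = A·v_3 = (128, 80).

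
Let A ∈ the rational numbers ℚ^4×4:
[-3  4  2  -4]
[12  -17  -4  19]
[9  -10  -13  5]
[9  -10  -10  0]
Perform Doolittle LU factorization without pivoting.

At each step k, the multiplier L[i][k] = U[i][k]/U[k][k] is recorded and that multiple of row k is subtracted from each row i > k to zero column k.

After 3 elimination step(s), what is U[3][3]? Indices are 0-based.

k=0: U[0][0]=-3
  eliminate (1,0): mult=-4, new row 1: (0, -1, 4, 3); set L[1][0]=-4
  eliminate (2,0): mult=-3, new row 2: (0, 2, -7, -7); set L[2][0]=-3
  eliminate (3,0): mult=-3, new row 3: (0, 2, -4, -12); set L[3][0]=-3
k=1: U[1][1]=-1
  eliminate (2,1): mult=-2, new row 2: (0, 0, 1, -1); set L[2][1]=-2
  eliminate (3,1): mult=-2, new row 3: (0, 0, 4, -6); set L[3][1]=-2
k=2: U[2][2]=1
  eliminate (3,2): mult=4, new row 3: (0, 0, 0, -2); set L[3][2]=4

U[3][3] = -2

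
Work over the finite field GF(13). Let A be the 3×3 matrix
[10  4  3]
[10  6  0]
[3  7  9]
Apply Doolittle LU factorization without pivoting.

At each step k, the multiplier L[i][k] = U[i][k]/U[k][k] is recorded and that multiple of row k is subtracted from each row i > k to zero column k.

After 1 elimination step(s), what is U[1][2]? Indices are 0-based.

U[1][2] = 10

Step 1: pivot at (0,0) is 10.
  row1 ← row1 − (1)·row0  ⇒  L[1][0]=1, U row1=(0, 2, 10)
  row2 ← row2 − (12)·row0  ⇒  L[2][0]=12, U row2=(0, 11, 12)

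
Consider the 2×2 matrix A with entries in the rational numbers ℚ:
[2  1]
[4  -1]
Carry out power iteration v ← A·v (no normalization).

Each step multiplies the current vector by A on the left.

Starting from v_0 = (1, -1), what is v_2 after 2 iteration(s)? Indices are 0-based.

v_0 = (1, -1).
v_1 = A·v_0 = (1, 5).
v_2 = A·v_1 = (7, -1).

v_2 = (7, -1)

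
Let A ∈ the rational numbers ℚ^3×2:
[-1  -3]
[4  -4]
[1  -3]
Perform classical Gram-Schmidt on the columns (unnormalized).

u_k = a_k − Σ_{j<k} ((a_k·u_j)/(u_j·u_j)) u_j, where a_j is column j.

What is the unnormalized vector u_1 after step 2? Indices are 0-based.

u_1 = (-35/9, -4/9, -19/9)

Step 1: u_0 = a_0 = (-1, 4, 1).
Step 2: u_1 = a_1 − (-8/9)·u_0 = (-35/9, -4/9, -19/9).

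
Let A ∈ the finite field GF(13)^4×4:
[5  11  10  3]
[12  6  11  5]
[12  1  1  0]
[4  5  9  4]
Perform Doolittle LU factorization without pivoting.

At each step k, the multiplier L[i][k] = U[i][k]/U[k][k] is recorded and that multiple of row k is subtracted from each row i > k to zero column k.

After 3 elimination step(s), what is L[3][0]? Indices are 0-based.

L[3][0] = 6

k=0: U[0][0]=5
  eliminate (1,0): mult=5, new row 1: (0, 3, 0, 3); set L[1][0]=5
  eliminate (2,0): mult=5, new row 2: (0, 11, 3, 11); set L[2][0]=5
  eliminate (3,0): mult=6, new row 3: (0, 4, 1, 12); set L[3][0]=6
k=1: U[1][1]=3
  eliminate (2,1): mult=8, new row 2: (0, 0, 3, 0); set L[2][1]=8
  eliminate (3,1): mult=10, new row 3: (0, 0, 1, 8); set L[3][1]=10
k=2: U[2][2]=3
  eliminate (3,2): mult=9, new row 3: (0, 0, 0, 8); set L[3][2]=9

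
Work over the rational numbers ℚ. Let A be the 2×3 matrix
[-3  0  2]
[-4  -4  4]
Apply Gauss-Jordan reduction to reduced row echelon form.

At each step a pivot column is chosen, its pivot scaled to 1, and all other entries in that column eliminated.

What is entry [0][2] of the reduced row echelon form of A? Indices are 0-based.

M[0][2] = -2/3

pivot(0,0)=-3: scale R0 → (1, 0, -2/3)
  clear (1,0): R1 −= (-4)R0 → (0, -4, 4/3)
pivot(1,1)=-4: scale R1 → (0, 1, -1/3)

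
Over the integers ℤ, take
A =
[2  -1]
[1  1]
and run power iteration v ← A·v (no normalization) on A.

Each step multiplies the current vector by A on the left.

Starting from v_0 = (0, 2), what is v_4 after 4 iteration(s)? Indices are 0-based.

v_0 = (0, 2).
v_1 = A·v_0 = (-2, 2).
v_2 = A·v_1 = (-6, 0).
v_3 = A·v_2 = (-12, -6).
v_4 = A·v_3 = (-18, -18).

v_4 = (-18, -18)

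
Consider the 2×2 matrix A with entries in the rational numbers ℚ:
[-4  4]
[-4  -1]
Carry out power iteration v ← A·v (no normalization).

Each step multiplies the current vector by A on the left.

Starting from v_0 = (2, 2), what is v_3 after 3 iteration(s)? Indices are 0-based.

v_3 = (200, 150)

v_0 = (2, 2).
v_1 = A·v_0 = (0, -10).
v_2 = A·v_1 = (-40, 10).
v_3 = A·v_2 = (200, 150).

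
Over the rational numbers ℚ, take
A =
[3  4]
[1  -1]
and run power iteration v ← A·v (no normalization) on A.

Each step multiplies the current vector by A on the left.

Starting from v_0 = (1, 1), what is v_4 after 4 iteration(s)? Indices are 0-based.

v_0 = (1, 1).
v_1 = A·v_0 = (7, 0).
v_2 = A·v_1 = (21, 7).
v_3 = A·v_2 = (91, 14).
v_4 = A·v_3 = (329, 77).

v_4 = (329, 77)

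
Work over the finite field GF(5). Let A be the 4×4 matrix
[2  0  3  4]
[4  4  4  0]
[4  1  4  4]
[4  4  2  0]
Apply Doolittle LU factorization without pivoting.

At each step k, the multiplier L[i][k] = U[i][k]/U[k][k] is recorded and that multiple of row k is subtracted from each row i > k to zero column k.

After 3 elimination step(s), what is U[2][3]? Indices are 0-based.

U[2][3] = 3

Step 1: pivot at (0,0) is 2.
  row1 ← row1 − (2)·row0  ⇒  L[1][0]=2, U row1=(0, 4, 3, 2)
  row2 ← row2 − (2)·row0  ⇒  L[2][0]=2, U row2=(0, 1, 3, 1)
  row3 ← row3 − (2)·row0  ⇒  L[3][0]=2, U row3=(0, 4, 1, 2)
Step 2: pivot at (1,1) is 4.
  row2 ← row2 − (4)·row1  ⇒  L[2][1]=4, U row2=(0, 0, 1, 3)
  row3 ← row3 − (1)·row1  ⇒  L[3][1]=1, U row3=(0, 0, 3, 0)
Step 3: pivot at (2,2) is 1.
  row3 ← row3 − (3)·row2  ⇒  L[3][2]=3, U row3=(0, 0, 0, 1)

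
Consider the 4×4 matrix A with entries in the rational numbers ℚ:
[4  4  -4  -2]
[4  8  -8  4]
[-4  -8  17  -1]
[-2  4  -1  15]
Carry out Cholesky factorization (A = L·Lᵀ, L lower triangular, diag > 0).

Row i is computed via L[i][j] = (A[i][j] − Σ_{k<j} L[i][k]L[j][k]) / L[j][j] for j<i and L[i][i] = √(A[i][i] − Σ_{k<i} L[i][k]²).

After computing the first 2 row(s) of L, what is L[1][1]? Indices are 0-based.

L[1][1] = 2

Step 1: L[0][0] = √(4) = 2.
  L[1][0] = (4) / L[0][0] = 2.
Step 2: L[1][1] = √(4) = 2.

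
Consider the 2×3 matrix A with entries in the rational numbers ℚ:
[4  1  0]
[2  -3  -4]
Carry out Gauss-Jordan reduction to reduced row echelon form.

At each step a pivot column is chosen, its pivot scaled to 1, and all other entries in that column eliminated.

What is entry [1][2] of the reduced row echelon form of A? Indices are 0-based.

[1] R0 /= 4  ⇒  (1, 1/4, 0)
     R1 -= 2·R0  ⇒  (0, -7/2, -4)
[2] R1 /= -7/2  ⇒  (0, 1, 8/7)
     R0 -= 1/4·R1  ⇒  (1, 0, -2/7)

M[1][2] = 8/7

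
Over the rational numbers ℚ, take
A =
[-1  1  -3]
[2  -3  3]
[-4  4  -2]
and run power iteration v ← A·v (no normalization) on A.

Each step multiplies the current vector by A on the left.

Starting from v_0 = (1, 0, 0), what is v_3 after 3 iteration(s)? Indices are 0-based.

v_0 = (1, 0, 0).
v_1 = A·v_0 = (-1, 2, -4).
v_2 = A·v_1 = (15, -20, 20).
v_3 = A·v_2 = (-95, 150, -180).

v_3 = (-95, 150, -180)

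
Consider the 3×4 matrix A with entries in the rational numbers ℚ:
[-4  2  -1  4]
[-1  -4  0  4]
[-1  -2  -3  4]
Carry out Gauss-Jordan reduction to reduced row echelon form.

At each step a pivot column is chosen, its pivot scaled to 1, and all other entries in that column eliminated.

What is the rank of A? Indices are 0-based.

step 1: normalize row 0 (÷-4) = (1, -1/2, 1/4, -1)
  row 1: subtract -1×row0 = (0, -9/2, 1/4, 3)
  row 2: subtract -1×row0 = (0, -5/2, -11/4, 3)
step 2: normalize row 1 (÷-9/2) = (0, 1, -1/18, -2/3)
  row 0: subtract -1/2×row1 = (1, 0, 2/9, -4/3)
  row 2: subtract -5/2×row1 = (0, 0, -26/9, 4/3)
step 3: normalize row 2 (÷-26/9) = (0, 0, 1, -6/13)
  row 0: subtract 2/9×row2 = (1, 0, 0, -16/13)
  row 1: subtract -1/18×row2 = (0, 1, 0, -9/13)

rank = 3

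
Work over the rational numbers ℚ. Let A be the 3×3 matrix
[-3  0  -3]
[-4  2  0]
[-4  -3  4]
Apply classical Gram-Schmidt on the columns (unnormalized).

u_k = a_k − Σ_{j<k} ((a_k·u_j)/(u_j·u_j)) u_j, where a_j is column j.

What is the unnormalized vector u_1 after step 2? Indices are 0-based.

u_1 = (12/41, 98/41, -107/41)

Step 1: u_0 = a_0 = (-3, -4, -4).
Step 2: u_1 = a_1 − (4/41)·u_0 = (12/41, 98/41, -107/41).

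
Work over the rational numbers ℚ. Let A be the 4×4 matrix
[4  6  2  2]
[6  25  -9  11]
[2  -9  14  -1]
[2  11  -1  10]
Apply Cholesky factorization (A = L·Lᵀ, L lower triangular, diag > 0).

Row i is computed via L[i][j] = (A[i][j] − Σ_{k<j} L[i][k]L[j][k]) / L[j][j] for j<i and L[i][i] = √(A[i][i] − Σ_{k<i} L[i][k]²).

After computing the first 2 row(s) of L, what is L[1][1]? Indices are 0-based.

L[1][1] = 4

Step 1: L[0][0] = √(4) = 2.
  L[1][0] = (6) / L[0][0] = 3.
Step 2: L[1][1] = √(16) = 4.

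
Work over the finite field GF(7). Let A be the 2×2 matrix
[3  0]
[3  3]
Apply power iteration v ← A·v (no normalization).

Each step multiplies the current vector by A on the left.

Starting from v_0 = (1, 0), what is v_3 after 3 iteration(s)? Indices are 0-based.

v_3 = (6, 4)

v_0 = (1, 0).
v_1 = A·v_0 = (3, 3).
v_2 = A·v_1 = (2, 4).
v_3 = A·v_2 = (6, 4).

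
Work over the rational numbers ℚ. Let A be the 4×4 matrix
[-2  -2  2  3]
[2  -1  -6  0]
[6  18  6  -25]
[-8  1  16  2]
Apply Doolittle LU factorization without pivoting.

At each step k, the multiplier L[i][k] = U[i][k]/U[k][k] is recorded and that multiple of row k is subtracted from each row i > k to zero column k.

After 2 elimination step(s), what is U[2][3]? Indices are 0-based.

U[2][3] = -4

k=0: U[0][0]=-2
  eliminate (1,0): mult=-1, new row 1: (0, -3, -4, 3); set L[1][0]=-1
  eliminate (2,0): mult=-3, new row 2: (0, 12, 12, -16); set L[2][0]=-3
  eliminate (3,0): mult=4, new row 3: (0, 9, 8, -10); set L[3][0]=4
k=1: U[1][1]=-3
  eliminate (2,1): mult=-4, new row 2: (0, 0, -4, -4); set L[2][1]=-4
  eliminate (3,1): mult=-3, new row 3: (0, 0, -4, -1); set L[3][1]=-3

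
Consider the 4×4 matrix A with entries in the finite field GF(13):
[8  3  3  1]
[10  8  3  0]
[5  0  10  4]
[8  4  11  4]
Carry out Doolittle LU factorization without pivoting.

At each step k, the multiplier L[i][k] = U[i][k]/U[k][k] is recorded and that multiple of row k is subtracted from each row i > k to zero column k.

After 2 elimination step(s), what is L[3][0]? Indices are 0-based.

L[3][0] = 1

k=0: U[0][0]=8
  eliminate (1,0): mult=11, new row 1: (0, 1, 9, 2); set L[1][0]=11
  eliminate (2,0): mult=12, new row 2: (0, 3, 0, 5); set L[2][0]=12
  eliminate (3,0): mult=1, new row 3: (0, 1, 8, 3); set L[3][0]=1
k=1: U[1][1]=1
  eliminate (2,1): mult=3, new row 2: (0, 0, 12, 12); set L[2][1]=3
  eliminate (3,1): mult=1, new row 3: (0, 0, 12, 1); set L[3][1]=1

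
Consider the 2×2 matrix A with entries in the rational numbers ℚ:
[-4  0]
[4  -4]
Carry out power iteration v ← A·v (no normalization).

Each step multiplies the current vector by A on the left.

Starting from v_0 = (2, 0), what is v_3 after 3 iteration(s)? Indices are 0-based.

v_0 = (2, 0).
v_1 = A·v_0 = (-8, 8).
v_2 = A·v_1 = (32, -64).
v_3 = A·v_2 = (-128, 384).

v_3 = (-128, 384)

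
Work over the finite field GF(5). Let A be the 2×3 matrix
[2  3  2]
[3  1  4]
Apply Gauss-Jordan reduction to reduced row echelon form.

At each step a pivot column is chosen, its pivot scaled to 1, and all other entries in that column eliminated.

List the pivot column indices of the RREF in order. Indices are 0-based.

pivot columns: 0, 1

[1] R0 /= 2  ⇒  (1, 4, 1)
     R1 -= 3·R0  ⇒  (0, 4, 1)
[2] R1 /= 4  ⇒  (0, 1, 4)
     R0 -= 4·R1  ⇒  (1, 0, 0)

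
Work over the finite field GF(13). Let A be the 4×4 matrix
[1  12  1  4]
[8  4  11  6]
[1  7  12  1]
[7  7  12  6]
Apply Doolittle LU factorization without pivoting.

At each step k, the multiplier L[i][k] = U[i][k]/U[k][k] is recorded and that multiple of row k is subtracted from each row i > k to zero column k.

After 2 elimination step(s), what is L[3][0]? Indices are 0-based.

L[3][0] = 7

Step 1: pivot at (0,0) is 1.
  row1 ← row1 − (8)·row0  ⇒  L[1][0]=8, U row1=(0, 12, 3, 0)
  row2 ← row2 − (1)·row0  ⇒  L[2][0]=1, U row2=(0, 8, 11, 10)
  row3 ← row3 − (7)·row0  ⇒  L[3][0]=7, U row3=(0, 1, 5, 4)
Step 2: pivot at (1,1) is 12.
  row2 ← row2 − (5)·row1  ⇒  L[2][1]=5, U row2=(0, 0, 9, 10)
  row3 ← row3 − (12)·row1  ⇒  L[3][1]=12, U row3=(0, 0, 8, 4)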